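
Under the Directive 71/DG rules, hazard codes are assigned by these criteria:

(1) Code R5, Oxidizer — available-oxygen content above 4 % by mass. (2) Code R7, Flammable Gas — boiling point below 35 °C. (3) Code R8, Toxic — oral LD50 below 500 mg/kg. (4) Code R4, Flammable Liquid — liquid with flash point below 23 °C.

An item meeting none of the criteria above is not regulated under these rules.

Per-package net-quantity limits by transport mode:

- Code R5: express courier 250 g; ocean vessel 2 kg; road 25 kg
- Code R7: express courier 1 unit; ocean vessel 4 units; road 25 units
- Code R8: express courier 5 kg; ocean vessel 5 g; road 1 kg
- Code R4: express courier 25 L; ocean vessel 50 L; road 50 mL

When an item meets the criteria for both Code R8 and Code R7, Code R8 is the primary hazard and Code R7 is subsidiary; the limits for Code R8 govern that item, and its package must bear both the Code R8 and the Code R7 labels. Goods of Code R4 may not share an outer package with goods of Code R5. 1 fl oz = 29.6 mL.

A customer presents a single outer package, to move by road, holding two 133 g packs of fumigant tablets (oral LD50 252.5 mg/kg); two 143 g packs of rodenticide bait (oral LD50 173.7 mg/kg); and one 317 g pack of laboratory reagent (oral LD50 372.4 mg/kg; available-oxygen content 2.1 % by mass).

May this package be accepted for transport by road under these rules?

Yes

Oral LD50 252.5 mg/kg meets the Code R8 criterion (Toxic), so the fumigant tablets are Code R8.
Oral LD50 173.7 mg/kg meets the Code R8 criterion (Toxic), so the rodenticide bait is Code R8.
Laboratory reagent: oral LD50 372.4 mg/kg < 500 mg/kg → Code R8 (Toxic).
Total Code R8: (two 133 g packs = 266 g) + (two 143 g packs = 286 g) + 317 g = 869 g.
That is within the Code R8 road limit of 1 kg.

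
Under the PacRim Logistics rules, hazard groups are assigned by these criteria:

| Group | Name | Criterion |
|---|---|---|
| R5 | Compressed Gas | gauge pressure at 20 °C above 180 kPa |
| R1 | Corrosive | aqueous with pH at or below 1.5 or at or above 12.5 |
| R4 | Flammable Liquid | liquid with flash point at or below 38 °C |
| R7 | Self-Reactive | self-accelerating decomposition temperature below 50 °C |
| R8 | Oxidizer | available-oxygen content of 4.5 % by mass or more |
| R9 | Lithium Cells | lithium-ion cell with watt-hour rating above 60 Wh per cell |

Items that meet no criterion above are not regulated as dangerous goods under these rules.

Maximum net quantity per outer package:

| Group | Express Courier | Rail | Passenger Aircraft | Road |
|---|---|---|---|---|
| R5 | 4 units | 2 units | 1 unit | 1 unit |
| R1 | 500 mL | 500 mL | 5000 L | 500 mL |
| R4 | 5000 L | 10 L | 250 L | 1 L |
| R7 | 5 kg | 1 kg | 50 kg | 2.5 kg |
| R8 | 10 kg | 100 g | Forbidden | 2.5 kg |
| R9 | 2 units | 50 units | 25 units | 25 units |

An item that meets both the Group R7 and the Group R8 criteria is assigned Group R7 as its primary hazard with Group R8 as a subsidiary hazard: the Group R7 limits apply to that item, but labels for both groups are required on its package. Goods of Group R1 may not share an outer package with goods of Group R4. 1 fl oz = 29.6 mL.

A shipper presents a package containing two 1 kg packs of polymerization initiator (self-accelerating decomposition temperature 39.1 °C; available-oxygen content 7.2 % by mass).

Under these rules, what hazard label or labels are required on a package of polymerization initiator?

Group R7 and R8

The polymerization initiator has self-accelerating decomposition temperature 39.1 °C, which is < 50 °C, so it is Group R7 (Self-Reactive).
With available-oxygen content 7.2 % by mass (≥ 4.5 % by mass), the polymerization initiator falls in Group R8.
By the precedence rule Group R7 is primary and Group R8 is subsidiary, and that rule requires both labels on the package.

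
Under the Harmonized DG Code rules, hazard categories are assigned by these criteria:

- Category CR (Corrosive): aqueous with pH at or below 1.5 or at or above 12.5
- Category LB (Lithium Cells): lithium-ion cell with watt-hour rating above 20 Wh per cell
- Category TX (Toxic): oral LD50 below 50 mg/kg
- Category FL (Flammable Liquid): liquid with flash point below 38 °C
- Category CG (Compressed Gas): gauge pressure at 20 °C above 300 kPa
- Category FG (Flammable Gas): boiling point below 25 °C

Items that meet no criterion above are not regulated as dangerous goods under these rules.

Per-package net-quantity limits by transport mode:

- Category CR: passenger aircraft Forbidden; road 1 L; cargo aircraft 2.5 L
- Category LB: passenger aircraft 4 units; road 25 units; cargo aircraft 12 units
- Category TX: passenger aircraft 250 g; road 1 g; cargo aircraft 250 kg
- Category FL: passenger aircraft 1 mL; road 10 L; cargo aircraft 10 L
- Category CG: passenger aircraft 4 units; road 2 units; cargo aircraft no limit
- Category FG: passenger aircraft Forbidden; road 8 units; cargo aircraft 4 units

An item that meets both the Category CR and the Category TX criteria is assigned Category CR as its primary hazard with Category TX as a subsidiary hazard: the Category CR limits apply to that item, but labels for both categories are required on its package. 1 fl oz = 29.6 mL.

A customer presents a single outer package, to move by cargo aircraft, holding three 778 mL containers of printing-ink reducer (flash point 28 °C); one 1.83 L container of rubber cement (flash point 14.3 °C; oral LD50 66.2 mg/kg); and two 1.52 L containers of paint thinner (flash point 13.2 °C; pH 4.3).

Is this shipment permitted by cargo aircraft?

Printing-ink reducer: flash point 28 °C < 38 °C → Category FL (Flammable Liquid).
The rubber cement has flash point 14.3 °C, which is < 38 °C, so it is Category FL (Flammable Liquid).
With flash point 13.2 °C (< 38 °C), the paint thinner falls in Category FL.
Category FL net quantity: (three 778 mL containers = 2.334 L) + 1.83 L + (two 1.52 L containers = 3.04 L) = 7.204 L.
7.204 L ≤ 10 L (cargo aircraft limit, Category FL) — within limit.

Yes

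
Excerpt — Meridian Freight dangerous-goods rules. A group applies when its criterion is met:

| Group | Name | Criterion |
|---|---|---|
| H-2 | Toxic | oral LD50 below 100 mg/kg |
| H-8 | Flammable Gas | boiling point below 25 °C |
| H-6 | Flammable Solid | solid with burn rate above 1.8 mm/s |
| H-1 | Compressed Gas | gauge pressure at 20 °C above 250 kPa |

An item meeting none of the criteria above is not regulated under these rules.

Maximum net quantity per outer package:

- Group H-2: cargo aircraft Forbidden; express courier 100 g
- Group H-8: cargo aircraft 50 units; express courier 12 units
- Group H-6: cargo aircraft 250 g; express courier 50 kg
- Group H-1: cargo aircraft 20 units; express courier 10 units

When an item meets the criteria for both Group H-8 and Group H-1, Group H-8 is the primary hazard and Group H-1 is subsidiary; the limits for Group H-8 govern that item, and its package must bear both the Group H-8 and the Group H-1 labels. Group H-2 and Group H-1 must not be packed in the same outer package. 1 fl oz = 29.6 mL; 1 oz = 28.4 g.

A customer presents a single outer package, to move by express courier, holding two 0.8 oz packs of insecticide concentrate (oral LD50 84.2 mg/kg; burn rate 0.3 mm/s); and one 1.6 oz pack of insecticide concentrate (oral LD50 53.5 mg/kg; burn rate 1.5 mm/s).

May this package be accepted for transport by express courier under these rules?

Yes

The insecticide concentrate has oral LD50 84.2 mg/kg, which is < 100 mg/kg, so it is Group H-2 (Toxic).
With oral LD50 53.5 mg/kg (< 100 mg/kg), the insecticide concentrate falls in Group H-2.
Total Group H-2: (two 0.8 oz packs = 45.44 g) + (one 1.6 oz pack = 45.44 g) = 90.88 g.
90.88 g ≤ 100 g (express courier limit, Group H-2) — within limit.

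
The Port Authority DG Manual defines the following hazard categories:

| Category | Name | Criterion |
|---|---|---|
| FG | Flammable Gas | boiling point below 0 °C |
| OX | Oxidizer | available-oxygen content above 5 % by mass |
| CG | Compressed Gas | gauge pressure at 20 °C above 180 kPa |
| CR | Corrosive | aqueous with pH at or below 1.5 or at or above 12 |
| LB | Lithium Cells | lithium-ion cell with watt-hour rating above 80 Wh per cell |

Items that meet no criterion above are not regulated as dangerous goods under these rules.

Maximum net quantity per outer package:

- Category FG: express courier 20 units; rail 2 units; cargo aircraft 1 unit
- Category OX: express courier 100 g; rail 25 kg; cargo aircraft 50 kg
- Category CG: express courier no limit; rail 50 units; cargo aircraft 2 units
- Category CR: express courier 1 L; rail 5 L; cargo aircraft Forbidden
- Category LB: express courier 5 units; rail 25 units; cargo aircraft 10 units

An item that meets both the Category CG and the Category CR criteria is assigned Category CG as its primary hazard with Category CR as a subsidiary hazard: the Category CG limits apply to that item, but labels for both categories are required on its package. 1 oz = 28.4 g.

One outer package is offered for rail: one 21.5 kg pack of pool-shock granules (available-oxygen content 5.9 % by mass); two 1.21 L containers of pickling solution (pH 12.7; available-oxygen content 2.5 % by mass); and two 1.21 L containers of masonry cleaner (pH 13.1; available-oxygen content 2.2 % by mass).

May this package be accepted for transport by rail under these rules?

The pool-shock granules have available-oxygen content 5.9 % by mass, which is > 5 % by mass, so they are Category OX (Oxidizer).
The pickling solution has pH 12.7, which is ≥ 12, so it is Category CR (Corrosive).
With pH 13.1 (≥ 12), the masonry cleaner falls in Category CR.
Category OX quantity: 21.5 kg.
That is within the Category OX rail limit of 25 kg.
Category CR net quantity: (two 1.21 L containers = 2.42 L) + (two 1.21 L containers = 2.42 L) = 4.84 L.
4.84 L ≤ 5 L (rail limit, Category CR) — within limit.
Every hazard category is within its rail limit and no segregation rule is violated.

Yes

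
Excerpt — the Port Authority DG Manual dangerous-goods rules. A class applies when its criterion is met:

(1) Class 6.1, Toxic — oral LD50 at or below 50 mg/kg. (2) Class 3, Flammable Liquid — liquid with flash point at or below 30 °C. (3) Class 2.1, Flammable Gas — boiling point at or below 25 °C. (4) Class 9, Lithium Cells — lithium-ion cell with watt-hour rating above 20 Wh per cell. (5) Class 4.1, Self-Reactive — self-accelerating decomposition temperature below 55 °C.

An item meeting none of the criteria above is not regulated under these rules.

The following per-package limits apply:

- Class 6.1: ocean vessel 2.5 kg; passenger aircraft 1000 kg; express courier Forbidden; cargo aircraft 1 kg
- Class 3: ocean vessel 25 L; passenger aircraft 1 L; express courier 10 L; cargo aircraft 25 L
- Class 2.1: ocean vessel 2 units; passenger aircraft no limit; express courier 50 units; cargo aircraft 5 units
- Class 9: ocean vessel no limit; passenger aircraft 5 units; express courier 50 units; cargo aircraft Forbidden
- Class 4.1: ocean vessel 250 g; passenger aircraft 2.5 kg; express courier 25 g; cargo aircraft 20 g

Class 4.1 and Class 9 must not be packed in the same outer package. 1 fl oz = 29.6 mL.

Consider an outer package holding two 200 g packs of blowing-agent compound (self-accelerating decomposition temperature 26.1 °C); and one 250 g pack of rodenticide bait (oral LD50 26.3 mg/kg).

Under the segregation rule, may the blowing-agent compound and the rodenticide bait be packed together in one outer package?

Yes

Self-accelerating decomposition temperature 26.1 °C meets the Class 4.1 criterion (Self-Reactive), so the blowing-agent compound is Class 4.1.
Rodenticide bait: oral LD50 26.3 mg/kg ≤ 50 mg/kg → Class 6.1 (Toxic).
No segregation rule bars Class 4.1 with Class 6.1.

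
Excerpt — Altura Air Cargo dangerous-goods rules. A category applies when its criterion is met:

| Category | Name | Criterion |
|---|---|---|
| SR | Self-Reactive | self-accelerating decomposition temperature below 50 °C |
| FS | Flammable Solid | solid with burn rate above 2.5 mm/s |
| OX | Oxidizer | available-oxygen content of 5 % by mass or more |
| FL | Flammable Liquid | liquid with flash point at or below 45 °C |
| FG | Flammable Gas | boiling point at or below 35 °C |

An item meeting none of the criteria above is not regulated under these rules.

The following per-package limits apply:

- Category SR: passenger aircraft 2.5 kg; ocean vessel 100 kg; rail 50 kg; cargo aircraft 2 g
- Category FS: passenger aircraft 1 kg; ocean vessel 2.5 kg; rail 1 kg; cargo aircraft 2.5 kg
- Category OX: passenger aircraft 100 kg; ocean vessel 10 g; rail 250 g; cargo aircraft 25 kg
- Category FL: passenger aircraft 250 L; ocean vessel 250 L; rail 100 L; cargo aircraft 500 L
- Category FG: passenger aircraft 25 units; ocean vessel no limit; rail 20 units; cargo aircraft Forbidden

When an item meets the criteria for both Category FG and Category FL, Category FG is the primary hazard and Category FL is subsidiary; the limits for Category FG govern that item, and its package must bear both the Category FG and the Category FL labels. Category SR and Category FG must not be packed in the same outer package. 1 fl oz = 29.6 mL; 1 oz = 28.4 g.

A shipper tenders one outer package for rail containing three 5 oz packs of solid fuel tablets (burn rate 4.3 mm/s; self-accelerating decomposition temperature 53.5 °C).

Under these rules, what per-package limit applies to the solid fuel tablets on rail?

1 kg

With burn rate 4.3 mm/s (> 2.5 mm/s), the solid fuel tablets fall in Category FS.
The rail limit for Category FS is 1 kg.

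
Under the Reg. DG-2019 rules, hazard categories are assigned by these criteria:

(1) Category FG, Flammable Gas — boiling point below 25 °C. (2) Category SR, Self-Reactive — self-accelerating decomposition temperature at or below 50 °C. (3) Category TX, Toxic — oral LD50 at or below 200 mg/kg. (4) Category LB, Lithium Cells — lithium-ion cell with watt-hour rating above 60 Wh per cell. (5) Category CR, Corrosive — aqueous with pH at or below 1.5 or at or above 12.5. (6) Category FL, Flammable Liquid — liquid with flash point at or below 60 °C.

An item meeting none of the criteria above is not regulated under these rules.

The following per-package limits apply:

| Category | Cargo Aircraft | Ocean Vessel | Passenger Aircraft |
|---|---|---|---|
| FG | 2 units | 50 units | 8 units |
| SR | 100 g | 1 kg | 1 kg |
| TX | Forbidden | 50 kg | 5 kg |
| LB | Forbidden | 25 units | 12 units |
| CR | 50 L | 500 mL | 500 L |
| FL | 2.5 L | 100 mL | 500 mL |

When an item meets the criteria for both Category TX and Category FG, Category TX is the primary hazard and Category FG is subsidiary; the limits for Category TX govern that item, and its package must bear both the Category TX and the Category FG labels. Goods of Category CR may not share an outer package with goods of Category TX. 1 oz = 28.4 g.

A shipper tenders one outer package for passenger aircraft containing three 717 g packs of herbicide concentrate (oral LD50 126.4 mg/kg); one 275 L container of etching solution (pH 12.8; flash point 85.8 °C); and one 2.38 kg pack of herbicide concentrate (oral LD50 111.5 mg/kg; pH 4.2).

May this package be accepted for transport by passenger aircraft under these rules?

No

The herbicide concentrate has oral LD50 126.4 mg/kg, which is ≤ 200 mg/kg, so it is Category TX (Toxic).
Etching solution: pH 12.8 ≥ 12.5 → Category CR (Corrosive).
Herbicide concentrate: oral LD50 111.5 mg/kg ≤ 200 mg/kg → Category TX (Toxic).
Category CR quantity: 275 L.
275 L ≤ 500 L (passenger aircraft limit, Category CR) — within limit.
Category TX net quantity: (three 717 g packs = 2.151 kg) + 2.38 kg = 4.531 kg.
4.531 kg ≤ 5 kg (passenger aircraft limit, Category TX) — within limit.
Category CR and Category TX may not share an outer package.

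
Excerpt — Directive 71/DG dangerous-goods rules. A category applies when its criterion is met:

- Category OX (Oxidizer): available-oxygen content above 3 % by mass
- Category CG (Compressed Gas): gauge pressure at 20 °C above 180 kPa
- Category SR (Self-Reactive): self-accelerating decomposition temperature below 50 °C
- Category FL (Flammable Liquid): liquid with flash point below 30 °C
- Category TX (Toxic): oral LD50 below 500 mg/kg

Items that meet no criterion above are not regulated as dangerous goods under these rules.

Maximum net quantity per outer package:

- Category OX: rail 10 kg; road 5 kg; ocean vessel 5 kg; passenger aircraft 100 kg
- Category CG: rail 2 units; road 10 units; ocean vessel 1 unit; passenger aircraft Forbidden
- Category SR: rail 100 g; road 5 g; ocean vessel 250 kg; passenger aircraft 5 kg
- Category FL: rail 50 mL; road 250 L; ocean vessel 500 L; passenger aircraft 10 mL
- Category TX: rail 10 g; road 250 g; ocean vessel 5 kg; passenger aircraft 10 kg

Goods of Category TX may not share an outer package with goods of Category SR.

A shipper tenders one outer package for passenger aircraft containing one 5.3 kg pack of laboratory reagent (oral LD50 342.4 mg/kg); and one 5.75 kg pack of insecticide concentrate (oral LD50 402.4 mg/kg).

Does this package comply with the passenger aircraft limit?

With oral LD50 342.4 mg/kg (< 500 mg/kg), the laboratory reagent falls in Category TX.
Insecticide concentrate: oral LD50 402.4 mg/kg < 500 mg/kg → Category TX (Toxic).
Category TX net quantity: 5.3 kg + 5.75 kg = 11.05 kg.
11.05 kg exceeds the passenger aircraft limit of 10 kg for Category TX.

No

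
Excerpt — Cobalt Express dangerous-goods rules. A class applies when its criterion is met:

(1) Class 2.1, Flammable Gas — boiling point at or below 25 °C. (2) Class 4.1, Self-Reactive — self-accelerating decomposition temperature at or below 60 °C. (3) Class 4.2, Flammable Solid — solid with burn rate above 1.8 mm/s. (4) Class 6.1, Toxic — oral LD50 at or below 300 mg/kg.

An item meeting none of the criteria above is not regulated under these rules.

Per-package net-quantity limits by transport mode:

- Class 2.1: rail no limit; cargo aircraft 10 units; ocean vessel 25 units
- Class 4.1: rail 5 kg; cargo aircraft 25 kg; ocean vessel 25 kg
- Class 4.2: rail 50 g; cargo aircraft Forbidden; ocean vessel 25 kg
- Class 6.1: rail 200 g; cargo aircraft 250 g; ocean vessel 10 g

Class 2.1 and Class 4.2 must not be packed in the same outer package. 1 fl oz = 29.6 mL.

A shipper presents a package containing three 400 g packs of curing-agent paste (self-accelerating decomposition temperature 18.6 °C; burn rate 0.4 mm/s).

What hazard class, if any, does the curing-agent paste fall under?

Class 4.1

The curing-agent paste has self-accelerating decomposition temperature 18.6 °C, which is ≤ 60 °C, so it is Class 4.1 (Self-Reactive).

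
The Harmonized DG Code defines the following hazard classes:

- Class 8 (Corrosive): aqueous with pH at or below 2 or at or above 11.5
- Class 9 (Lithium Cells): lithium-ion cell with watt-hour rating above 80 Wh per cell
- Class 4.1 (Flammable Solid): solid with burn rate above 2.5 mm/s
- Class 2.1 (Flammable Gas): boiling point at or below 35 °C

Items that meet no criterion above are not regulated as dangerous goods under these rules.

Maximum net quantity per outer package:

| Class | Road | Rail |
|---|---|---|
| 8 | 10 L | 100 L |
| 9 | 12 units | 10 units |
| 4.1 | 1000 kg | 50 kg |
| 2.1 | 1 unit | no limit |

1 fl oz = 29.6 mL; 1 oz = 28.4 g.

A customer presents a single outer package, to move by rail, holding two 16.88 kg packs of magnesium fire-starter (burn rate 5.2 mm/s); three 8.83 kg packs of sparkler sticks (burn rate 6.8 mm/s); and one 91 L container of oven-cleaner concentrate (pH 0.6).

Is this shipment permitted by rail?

No

The magnesium fire-starter has burn rate 5.2 mm/s, which is > 2.5 mm/s, so it is Class 4.1 (Flammable Solid).
Sparkler sticks: burn rate 6.8 mm/s > 2.5 mm/s → Class 4.1 (Flammable Solid).
pH 0.6 meets the Class 8 criterion (Corrosive), so the oven-cleaner concentrate is Class 8.
Total Class 4.1: (two 16.88 kg packs = 33.76 kg) + (three 8.83 kg packs = 26.49 kg) = 60.25 kg.
60.25 kg exceeds the rail limit of 50 kg for Class 4.1.
Class 8 quantity: 91 L.
91 L ≤ 100 L (rail limit, Class 8) — within limit.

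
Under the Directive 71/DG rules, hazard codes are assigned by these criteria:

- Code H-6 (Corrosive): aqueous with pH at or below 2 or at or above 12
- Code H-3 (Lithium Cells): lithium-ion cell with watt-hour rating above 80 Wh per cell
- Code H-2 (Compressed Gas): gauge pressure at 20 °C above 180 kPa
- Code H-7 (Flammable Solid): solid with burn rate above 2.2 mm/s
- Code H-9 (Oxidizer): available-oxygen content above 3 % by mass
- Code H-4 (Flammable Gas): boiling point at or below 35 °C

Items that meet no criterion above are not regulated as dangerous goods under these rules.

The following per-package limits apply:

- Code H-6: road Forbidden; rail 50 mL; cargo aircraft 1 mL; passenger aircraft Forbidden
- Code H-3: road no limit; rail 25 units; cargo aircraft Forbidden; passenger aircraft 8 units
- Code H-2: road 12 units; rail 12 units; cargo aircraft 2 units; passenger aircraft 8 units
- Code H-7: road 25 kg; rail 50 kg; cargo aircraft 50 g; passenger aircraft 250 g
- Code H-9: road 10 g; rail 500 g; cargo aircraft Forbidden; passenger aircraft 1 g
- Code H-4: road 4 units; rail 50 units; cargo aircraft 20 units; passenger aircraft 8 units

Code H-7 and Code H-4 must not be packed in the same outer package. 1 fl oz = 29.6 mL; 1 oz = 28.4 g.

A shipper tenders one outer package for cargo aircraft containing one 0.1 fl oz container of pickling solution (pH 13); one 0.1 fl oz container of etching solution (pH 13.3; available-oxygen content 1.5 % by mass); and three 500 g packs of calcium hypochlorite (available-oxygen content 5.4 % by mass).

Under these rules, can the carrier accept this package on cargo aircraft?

No

The pickling solution has pH 13, which is ≥ 12, so it is Code H-6 (Corrosive).
The etching solution has pH 13.3, which is ≥ 12, so it is Code H-6 (Corrosive).
Calcium hypochlorite: available-oxygen content 5.4 % by mass > 3 % by mass → Code H-9 (Oxidizer).
Code H-6 net quantity: (one 0.1 fl oz container = 2.96 mL) + (one 0.1 fl oz container = 2.96 mL) = 5.92 mL.
5.92 mL exceeds the cargo aircraft limit of 1 mL for Code H-6.
Code H-9 quantity: three 500 g packs = 1.5 kg.
By cargo aircraft, Code H-9 is Forbidden regardless of quantity.
The segregation rule (Code H-7 with Code H-4) does not apply to Code H-6 with Code H-9.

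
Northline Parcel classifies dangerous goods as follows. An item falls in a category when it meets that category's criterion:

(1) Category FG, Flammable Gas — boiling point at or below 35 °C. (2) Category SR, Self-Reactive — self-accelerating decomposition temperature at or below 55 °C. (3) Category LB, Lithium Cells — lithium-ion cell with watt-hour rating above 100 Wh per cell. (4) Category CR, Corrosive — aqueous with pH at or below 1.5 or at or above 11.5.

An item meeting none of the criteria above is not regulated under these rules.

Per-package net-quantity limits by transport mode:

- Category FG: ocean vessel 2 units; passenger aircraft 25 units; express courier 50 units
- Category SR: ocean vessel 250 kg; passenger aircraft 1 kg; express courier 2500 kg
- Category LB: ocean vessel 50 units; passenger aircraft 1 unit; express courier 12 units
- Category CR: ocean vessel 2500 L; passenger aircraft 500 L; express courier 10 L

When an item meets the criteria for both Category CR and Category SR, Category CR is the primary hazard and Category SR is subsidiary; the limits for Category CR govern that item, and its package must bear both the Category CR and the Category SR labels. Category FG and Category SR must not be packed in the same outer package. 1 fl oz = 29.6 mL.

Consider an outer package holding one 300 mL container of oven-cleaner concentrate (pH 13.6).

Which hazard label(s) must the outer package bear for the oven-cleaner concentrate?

Oven-cleaner concentrate: pH 13.6 ≥ 11.5 → Category CR (Corrosive).
Only the Category CR label is required.

Category CR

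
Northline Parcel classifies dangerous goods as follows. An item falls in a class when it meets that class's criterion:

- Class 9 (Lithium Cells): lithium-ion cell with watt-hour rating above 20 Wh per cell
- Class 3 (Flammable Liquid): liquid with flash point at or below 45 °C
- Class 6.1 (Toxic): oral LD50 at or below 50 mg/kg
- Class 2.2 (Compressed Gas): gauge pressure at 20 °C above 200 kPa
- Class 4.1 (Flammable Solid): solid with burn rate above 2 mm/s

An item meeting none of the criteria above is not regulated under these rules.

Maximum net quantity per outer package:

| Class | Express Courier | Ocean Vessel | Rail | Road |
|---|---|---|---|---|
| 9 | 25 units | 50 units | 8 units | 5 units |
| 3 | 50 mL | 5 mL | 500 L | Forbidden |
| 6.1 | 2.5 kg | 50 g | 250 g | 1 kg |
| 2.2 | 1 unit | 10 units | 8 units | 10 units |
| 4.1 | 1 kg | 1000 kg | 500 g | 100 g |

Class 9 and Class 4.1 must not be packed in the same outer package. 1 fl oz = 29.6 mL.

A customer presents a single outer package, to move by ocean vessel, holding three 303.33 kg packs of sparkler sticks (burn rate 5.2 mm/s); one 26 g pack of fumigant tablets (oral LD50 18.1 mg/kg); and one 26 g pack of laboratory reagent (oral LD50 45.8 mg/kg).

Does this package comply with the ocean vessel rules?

With burn rate 5.2 mm/s (> 2 mm/s), the sparkler sticks fall in Class 4.1.
The fumigant tablets have oral LD50 18.1 mg/kg, which is ≤ 50 mg/kg, so they are Class 6.1 (Toxic).
Oral LD50 45.8 mg/kg meets the Class 6.1 criterion (Toxic), so the laboratory reagent is Class 6.1.
Class 6.1 net quantity: 26 g + 26 g = 52 g.
52 g exceeds the ocean vessel limit of 50 g for Class 6.1.
Class 4.1 quantity: three 303.33 kg packs = 909.99 kg.
That is within the Class 4.1 ocean vessel limit of 1000 kg.
The segregation rule (Class 9 with Class 4.1) does not apply to Class 6.1 with Class 4.1.

No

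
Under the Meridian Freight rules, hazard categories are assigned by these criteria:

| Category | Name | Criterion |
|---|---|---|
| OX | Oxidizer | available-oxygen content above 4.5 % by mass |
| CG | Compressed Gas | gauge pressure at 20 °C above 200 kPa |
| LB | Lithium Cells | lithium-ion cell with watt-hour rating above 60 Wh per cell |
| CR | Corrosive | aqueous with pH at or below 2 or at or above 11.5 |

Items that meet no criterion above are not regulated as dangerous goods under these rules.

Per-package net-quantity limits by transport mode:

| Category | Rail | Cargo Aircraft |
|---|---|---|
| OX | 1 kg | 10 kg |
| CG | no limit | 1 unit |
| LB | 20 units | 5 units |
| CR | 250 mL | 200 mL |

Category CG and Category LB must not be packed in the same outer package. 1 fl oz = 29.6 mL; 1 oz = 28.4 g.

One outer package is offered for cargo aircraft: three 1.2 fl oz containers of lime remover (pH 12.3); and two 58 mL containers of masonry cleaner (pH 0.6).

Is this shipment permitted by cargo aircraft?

No

Lime remover: pH 12.3 ≥ 11.5 → Category CR (Corrosive).
With pH 0.6 (≤ 2), the masonry cleaner falls in Category CR.
Total Category CR: (three 1.2 fl oz containers = 106.56 mL) + (two 58 mL containers = 116 mL) = 222.56 mL.
222.56 mL > 200 mL (cargo aircraft limit, Category CR) — over the limit.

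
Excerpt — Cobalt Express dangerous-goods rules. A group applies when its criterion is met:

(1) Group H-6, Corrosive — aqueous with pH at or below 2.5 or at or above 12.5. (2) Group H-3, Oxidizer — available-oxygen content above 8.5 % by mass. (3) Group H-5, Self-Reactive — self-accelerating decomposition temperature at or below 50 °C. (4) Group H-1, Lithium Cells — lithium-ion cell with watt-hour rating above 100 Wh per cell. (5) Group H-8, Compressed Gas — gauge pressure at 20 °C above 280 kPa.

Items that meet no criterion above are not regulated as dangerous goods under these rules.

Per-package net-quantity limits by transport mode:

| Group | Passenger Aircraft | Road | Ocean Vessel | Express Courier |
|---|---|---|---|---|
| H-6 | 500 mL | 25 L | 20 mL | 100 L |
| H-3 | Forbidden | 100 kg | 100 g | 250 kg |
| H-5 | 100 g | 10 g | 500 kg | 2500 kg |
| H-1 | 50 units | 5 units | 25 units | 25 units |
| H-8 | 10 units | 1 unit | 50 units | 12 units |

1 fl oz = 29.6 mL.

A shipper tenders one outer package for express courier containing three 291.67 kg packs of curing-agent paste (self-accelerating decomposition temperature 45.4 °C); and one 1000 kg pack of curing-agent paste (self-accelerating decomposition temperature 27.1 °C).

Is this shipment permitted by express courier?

Yes

The curing-agent paste has self-accelerating decomposition temperature 45.4 °C, which is ≤ 50 °C, so it is Group H-5 (Self-Reactive).
With self-accelerating decomposition temperature 27.1 °C (≤ 50 °C), the curing-agent paste falls in Group H-5.
Group H-5 net quantity: (three 291.67 kg packs = 875.01 kg) + 1000 kg = 1875.01 kg.
1875.01 kg ≤ 2500 kg (express courier limit, Group H-5) — within limit.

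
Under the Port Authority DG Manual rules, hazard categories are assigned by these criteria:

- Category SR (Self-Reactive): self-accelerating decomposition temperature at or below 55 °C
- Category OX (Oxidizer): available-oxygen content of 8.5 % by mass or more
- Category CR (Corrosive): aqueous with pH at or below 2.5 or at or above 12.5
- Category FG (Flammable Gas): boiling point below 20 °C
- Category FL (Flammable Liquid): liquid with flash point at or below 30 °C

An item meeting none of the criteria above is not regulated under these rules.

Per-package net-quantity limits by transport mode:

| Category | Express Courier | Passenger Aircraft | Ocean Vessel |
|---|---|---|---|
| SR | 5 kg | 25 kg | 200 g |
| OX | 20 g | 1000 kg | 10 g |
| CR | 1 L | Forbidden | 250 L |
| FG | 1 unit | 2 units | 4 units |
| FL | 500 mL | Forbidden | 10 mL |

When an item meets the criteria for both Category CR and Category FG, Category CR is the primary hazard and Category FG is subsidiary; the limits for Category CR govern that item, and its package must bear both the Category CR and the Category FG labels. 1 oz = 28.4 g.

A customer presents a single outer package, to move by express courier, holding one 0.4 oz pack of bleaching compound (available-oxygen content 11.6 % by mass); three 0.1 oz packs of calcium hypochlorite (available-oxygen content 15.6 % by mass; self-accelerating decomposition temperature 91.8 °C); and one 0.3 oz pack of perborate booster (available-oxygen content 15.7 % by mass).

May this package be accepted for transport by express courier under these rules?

No

With available-oxygen content 11.6 % by mass (≥ 8.5 % by mass), the bleaching compound falls in Category OX.
Calcium hypochlorite: available-oxygen content 15.6 % by mass ≥ 8.5 % by mass → Category OX (Oxidizer).
Perborate booster: available-oxygen content 15.7 % by mass ≥ 8.5 % by mass → Category OX (Oxidizer).
Category OX net quantity: (one 0.4 oz pack = 11.36 g) + (three 0.1 oz packs = 8.52 g) + (one 0.3 oz pack = 8.52 g) = 28.4 g.
28.4 g exceeds the express courier limit of 20 g for Category OX.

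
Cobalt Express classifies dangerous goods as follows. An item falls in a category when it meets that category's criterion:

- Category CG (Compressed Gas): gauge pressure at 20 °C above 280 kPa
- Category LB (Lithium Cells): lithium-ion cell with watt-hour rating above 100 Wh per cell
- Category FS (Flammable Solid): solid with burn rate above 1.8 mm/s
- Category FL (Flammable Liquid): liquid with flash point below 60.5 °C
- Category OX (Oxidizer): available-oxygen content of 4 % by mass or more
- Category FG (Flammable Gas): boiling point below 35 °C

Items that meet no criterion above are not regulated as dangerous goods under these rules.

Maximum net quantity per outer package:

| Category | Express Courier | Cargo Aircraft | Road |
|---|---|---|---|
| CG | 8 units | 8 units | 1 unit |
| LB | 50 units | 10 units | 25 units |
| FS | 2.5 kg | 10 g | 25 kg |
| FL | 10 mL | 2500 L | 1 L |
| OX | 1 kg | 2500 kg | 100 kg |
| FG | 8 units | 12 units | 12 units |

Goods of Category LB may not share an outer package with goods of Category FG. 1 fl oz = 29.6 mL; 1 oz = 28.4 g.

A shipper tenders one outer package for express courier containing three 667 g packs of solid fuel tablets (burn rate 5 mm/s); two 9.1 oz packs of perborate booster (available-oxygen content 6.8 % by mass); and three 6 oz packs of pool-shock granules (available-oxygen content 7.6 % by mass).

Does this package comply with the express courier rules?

The solid fuel tablets have burn rate 5 mm/s, which is > 1.8 mm/s, so they are Category FS (Flammable Solid).
The perborate booster has available-oxygen content 6.8 % by mass, which is ≥ 4 % by mass, so it is Category OX (Oxidizer).
The pool-shock granules have available-oxygen content 7.6 % by mass, which is ≥ 4 % by mass, so they are Category OX (Oxidizer).
Category OX net quantity: (two 9.1 oz packs = 516.88 g) + (three 6 oz packs = 511.2 g) = 1028.08 g.
1028.08 g > 1 kg (express courier limit, Category OX) — over the limit.
Category FS quantity: three 667 g packs = 2.001 kg.
2.001 kg ≤ 2.5 kg (express courier limit, Category FS) — within limit.
The segregation rule (Category LB with Category FG) does not apply to Category OX with Category FS.

No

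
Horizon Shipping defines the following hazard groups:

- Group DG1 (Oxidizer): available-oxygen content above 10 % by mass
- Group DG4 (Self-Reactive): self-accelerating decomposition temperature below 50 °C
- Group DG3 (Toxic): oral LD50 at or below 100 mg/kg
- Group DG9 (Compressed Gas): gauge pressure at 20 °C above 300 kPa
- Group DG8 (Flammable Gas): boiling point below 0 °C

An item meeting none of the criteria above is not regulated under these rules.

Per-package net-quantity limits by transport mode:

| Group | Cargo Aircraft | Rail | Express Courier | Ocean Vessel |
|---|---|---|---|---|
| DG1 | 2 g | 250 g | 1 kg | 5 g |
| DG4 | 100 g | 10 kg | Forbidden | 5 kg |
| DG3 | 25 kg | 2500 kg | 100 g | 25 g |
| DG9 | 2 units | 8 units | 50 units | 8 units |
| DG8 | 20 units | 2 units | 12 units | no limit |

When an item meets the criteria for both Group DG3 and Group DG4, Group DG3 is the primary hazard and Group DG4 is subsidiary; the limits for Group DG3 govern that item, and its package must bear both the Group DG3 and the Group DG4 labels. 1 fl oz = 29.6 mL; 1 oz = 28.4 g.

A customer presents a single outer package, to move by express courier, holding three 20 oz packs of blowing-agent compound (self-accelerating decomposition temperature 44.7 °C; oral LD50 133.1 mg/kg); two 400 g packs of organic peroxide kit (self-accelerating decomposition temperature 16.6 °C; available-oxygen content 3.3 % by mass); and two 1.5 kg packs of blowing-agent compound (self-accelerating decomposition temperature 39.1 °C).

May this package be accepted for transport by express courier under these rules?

Self-accelerating decomposition temperature 44.7 °C meets the Group DG4 criterion (Self-Reactive), so the blowing-agent compound is Group DG4.
The organic peroxide kit has self-accelerating decomposition temperature 16.6 °C, which is < 50 °C, so it is Group DG4 (Self-Reactive).
With self-accelerating decomposition temperature 39.1 °C (< 50 °C), the blowing-agent compound falls in Group DG4.
Total Group DG4: (three 20 oz packs = 1.704 kg) + (two 400 g packs = 800 g) + (two 1.5 kg packs = 3 kg) = 5.504 kg.
Group DG4 is Forbidden by express courier.

No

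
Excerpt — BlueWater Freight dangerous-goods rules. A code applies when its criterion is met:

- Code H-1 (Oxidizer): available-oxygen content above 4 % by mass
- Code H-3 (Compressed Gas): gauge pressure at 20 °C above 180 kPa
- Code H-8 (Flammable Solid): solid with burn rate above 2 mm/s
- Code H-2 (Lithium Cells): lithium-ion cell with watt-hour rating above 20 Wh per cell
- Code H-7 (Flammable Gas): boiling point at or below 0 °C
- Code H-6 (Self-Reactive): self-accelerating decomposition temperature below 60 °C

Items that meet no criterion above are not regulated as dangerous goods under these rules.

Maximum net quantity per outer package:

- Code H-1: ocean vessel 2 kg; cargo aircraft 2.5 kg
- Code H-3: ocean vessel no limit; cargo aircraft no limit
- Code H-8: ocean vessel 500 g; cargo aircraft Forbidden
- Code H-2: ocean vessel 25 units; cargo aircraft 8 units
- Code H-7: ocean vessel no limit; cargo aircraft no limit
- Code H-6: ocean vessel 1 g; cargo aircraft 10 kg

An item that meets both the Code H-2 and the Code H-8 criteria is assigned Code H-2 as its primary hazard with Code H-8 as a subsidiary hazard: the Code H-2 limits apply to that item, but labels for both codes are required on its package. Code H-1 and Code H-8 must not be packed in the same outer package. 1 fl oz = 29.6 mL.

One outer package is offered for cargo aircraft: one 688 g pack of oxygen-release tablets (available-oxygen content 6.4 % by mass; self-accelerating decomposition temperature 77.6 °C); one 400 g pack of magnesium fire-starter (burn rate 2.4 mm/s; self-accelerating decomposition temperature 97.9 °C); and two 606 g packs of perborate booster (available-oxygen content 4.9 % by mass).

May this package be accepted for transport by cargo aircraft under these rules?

No

The oxygen-release tablets have available-oxygen content 6.4 % by mass, which is > 4 % by mass, so they are Code H-1 (Oxidizer).
Burn rate 2.4 mm/s meets the Code H-8 criterion (Flammable Solid), so the magnesium fire-starter is Code H-8.
Available-oxygen content 4.9 % by mass meets the Code H-1 criterion (Oxidizer), so the perborate booster is Code H-1.
Total Code H-1: 688 g + (two 606 g packs = 1.212 kg) = 1.9 kg.
1.9 kg ≤ 2.5 kg (cargo aircraft limit, Code H-1) — within limit.
Code H-8 quantity: 400 g.
Code H-8 is Forbidden by cargo aircraft.
Code H-1 and Code H-8 may not share an outer package.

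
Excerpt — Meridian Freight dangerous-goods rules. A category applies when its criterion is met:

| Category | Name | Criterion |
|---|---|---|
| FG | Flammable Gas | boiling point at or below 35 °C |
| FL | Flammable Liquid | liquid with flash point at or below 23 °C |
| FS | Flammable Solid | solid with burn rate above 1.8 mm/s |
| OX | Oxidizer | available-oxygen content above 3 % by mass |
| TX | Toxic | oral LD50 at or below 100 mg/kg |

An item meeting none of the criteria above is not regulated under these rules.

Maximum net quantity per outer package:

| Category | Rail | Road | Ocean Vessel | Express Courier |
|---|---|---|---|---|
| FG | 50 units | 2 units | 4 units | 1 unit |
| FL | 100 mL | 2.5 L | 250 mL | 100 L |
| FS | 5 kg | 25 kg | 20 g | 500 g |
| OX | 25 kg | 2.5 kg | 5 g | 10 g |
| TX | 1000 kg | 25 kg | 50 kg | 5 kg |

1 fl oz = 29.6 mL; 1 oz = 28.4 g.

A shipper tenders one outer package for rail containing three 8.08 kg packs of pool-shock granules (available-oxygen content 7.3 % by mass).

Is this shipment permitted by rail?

Available-oxygen content 7.3 % by mass meets the Category OX criterion (Oxidizer), so the pool-shock granules are Category OX.
Category OX quantity: three 8.08 kg packs = 24.24 kg.
24.24 kg ≤ 25 kg (rail limit, Category OX) — within limit.

Yes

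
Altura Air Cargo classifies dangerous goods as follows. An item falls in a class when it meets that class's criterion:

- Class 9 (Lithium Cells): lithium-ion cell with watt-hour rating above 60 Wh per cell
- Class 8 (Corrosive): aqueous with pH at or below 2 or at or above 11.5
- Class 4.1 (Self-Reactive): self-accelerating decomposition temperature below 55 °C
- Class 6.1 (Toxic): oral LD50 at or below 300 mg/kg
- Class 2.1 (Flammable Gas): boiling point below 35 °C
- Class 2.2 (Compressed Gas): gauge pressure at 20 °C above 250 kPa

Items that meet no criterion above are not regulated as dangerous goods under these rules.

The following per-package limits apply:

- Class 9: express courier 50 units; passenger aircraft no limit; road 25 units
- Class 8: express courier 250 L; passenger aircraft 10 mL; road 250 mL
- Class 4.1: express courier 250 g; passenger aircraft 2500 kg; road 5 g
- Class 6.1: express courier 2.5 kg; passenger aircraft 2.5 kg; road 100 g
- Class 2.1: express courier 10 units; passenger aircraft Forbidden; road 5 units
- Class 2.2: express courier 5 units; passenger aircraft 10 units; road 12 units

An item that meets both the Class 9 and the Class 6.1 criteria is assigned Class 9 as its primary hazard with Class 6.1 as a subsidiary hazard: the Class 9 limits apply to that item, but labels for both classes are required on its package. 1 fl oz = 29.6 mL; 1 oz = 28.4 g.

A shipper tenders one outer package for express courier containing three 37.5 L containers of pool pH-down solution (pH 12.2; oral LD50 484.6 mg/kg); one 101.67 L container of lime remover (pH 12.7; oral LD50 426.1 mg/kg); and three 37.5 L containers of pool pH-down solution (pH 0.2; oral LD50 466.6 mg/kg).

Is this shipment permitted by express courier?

With pH 12.2 (≥ 11.5), the pool pH-down solution falls in Class 8.
pH 12.7 meets the Class 8 criterion (Corrosive), so the lime remover is Class 8.
The pool pH-down solution has pH 0.2, which is ≤ 2, so it is Class 8 (Corrosive).
Total Class 8: (three 37.5 L containers = 112.5 L) + 101.67 L + (three 37.5 L containers = 112.5 L) = 326.67 L.
That exceeds the Class 8 express courier limit of 250 L.

No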